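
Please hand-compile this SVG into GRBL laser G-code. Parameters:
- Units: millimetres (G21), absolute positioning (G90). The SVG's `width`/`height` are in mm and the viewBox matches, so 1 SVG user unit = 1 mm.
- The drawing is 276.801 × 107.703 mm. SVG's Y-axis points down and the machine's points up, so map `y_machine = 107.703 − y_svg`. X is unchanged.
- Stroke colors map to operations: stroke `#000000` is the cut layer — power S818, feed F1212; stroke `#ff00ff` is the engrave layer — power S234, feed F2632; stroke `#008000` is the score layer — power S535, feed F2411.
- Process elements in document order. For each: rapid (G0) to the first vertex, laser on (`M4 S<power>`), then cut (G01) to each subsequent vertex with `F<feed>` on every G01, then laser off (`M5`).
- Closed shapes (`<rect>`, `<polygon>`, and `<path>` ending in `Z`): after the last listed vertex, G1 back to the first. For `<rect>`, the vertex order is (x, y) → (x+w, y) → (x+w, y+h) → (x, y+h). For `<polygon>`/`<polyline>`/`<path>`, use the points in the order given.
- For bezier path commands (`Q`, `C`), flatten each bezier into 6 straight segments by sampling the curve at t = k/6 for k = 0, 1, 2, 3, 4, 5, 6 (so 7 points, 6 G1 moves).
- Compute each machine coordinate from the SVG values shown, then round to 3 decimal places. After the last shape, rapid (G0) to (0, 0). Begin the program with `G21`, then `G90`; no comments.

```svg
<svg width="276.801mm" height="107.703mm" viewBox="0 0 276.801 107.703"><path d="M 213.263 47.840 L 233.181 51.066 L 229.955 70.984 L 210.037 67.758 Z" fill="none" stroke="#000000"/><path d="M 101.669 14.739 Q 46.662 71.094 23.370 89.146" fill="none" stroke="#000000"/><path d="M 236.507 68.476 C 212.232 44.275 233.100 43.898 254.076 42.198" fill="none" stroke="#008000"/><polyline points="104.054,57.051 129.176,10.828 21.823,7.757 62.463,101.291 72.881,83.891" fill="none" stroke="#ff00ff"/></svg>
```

G21
G90
G0 X213.263 Y59.863
M4 S818
G01 X233.181 Y56.637 F1212
G01 X229.955 Y36.719 F1212
G01 X210.037 Y39.945 F1212
G01 X213.263 Y59.863 F1212
M5
G0 X101.669 Y92.964
M4 S818
G01 X84.214 Y75.243 F1212
G01 X68.522 Y59.650 F1212
G01 X54.591 Y46.185 F1212
G01 X42.422 Y34.848 F1212
G01 X32.015 Y25.638 F1212
G01 X23.370 Y18.557 F1212
M5
G0 X236.507 Y39.227
M4 S535
G01 X227.923 Y49.459 F2411
G01 X225.612 Y56.418 F2411
G01 X228.322 Y60.804 F2411
G01 X234.804 Y63.315 F2411
G01 X243.805 Y64.649 F2411
G01 X254.076 Y65.505 F2411
M5
G0 X104.054 Y50.652
M4 S234
G01 X129.176 Y96.875 F2632
G01 X21.823 Y99.946 F2632
G01 X62.463 Y6.412 F2632
G01 X72.881 Y23.812 F2632
M5
G0 X0.000 Y0.000

1 u = 1 mm; y_m = 107.703 − y.

[1] `<path>` regular polygon, #000000→cut S818 F1212: (213.263,59.863) → (233.181,56.637) → (229.955,36.719) → (210.037,39.945) → (213.263,59.863) (closed)

[2] `<path>` quadratic bezier, #000000→cut S818 F1212: (101.669,92.964) → (84.214,75.243) → (68.522,59.650) → (54.591,46.185) → (42.422,34.848) → (32.015,25.638) → (23.370,18.557)

[3] `<path>` cubic bezier, #008000→score S535 F2411: (236.507,39.227) → (227.923,49.459) → (225.612,56.418) → (228.322,60.804) → (234.804,63.315) → (243.805,64.649) → (254.076,65.505)

[4] `<polyline>` open polyline, #ff00ff→engrave S234 F2632: (104.054,50.652) → (129.176,96.875) → (21.823,99.946) → (62.463,6.412) → (72.881,23.812)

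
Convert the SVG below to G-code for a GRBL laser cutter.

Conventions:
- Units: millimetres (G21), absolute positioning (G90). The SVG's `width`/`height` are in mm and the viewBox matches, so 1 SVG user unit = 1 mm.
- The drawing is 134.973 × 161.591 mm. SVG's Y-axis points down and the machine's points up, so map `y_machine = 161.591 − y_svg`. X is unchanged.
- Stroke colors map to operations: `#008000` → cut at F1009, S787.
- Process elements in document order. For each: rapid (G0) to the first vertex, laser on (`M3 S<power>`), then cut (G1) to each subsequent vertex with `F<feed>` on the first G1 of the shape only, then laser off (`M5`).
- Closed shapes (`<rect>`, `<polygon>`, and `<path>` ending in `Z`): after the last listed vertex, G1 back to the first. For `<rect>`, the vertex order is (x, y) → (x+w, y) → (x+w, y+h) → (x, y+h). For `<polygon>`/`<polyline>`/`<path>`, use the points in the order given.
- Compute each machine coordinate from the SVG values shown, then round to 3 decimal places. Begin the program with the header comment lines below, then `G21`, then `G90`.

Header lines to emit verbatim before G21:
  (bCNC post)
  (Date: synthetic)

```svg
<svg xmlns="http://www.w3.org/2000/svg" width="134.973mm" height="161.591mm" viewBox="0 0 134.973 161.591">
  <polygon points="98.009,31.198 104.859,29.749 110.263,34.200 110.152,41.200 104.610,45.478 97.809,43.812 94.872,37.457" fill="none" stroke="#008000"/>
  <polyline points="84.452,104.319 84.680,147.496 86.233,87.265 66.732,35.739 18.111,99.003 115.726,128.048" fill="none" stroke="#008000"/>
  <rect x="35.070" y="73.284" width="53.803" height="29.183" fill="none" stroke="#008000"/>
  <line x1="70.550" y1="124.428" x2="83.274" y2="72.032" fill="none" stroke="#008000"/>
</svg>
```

1 u = 1 mm; y_m = 161.591 − y.

[1] `<polygon>` regular polygon, #008000→cut S787 F1009: (98.009,130.393) → (104.859,131.842) → (110.263,127.391) → (110.152,120.391) → (104.610,116.113) → (97.809,117.779) → (94.872,124.134) → (98.009,130.393) (closed)

[2] `<polyline>` open polyline, #008000→cut S787 F1009: (84.452,57.272) → (84.680,14.095) → (86.233,74.326) → (66.732,125.852) → (18.111,62.588) → (115.726,33.543)

[3] `<rect>` rectangle, #008000→cut S787 F1009: (35.070,88.307) → (88.873,88.307) → (88.873,59.124) → (35.070,59.124) → (35.070,88.307) (closed)

[4] `<line>` line segment, #008000→cut S787 F1009: (70.550,37.163) → (83.274,89.559)

(bCNC post)
(Date: synthetic)
G21
G90
G0 X98.009 Y130.393
M3 S787
G1 X104.859 Y131.842 F1009
G1 X110.263 Y127.391
G1 X110.152 Y120.391
G1 X104.610 Y116.113
G1 X97.809 Y117.779
G1 X94.872 Y124.134
G1 X98.009 Y130.393
M5
G0 X84.452 Y57.272
M3 S787
G1 X84.680 Y14.095 F1009
G1 X86.233 Y74.326
G1 X66.732 Y125.852
G1 X18.111 Y62.588
G1 X115.726 Y33.543
M5
G0 X35.070 Y88.307
M3 S787
G1 X88.873 Y88.307 F1009
G1 X88.873 Y59.124
G1 X35.070 Y59.124
G1 X35.070 Y88.307
M5
G0 X70.550 Y37.163
M3 S787
G1 X83.274 Y89.559 F1009
M5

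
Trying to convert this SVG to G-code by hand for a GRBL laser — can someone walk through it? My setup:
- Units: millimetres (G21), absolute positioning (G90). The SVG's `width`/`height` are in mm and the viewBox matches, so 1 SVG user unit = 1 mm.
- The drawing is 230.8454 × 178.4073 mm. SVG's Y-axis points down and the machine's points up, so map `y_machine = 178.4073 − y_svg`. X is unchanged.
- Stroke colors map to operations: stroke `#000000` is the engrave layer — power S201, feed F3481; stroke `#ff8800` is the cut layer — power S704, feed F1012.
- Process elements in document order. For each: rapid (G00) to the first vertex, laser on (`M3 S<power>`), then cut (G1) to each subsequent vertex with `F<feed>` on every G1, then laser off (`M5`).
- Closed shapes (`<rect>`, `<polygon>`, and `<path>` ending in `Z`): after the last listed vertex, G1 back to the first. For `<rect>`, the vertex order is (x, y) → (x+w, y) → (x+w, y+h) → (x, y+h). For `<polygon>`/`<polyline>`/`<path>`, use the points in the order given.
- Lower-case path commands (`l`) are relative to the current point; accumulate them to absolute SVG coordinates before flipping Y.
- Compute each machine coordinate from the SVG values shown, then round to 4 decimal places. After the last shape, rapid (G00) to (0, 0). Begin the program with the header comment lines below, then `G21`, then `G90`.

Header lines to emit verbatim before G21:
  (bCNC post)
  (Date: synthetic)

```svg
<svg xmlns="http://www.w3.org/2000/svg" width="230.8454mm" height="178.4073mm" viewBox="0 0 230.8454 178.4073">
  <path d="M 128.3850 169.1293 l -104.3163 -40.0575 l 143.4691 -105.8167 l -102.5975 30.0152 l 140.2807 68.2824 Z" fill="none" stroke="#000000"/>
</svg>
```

(bCNC post)
(Date: synthetic)
G21
G90
G00 X128.3850 Y9.2780
M3 S201
G1 X24.0687 Y49.3355 F3481
G1 X167.5378 Y155.1522 F3481
G1 X64.9403 Y125.1370 F3481
G1 X205.2210 Y56.8546 F3481
G1 X128.3850 Y9.2780 F3481
M5
G00 X0.0000 Y0.0000

1 u = 1 mm; y_m = 178.4073 − y.

[1] `<path>` closed polygon, #000000→engrave S201 F3481: (128.3850,9.2780) → (24.0687,49.3355) → (167.5378,155.1522) → (64.9403,125.1370) → (205.2210,56.8546) → (128.3850,9.2780) (closed)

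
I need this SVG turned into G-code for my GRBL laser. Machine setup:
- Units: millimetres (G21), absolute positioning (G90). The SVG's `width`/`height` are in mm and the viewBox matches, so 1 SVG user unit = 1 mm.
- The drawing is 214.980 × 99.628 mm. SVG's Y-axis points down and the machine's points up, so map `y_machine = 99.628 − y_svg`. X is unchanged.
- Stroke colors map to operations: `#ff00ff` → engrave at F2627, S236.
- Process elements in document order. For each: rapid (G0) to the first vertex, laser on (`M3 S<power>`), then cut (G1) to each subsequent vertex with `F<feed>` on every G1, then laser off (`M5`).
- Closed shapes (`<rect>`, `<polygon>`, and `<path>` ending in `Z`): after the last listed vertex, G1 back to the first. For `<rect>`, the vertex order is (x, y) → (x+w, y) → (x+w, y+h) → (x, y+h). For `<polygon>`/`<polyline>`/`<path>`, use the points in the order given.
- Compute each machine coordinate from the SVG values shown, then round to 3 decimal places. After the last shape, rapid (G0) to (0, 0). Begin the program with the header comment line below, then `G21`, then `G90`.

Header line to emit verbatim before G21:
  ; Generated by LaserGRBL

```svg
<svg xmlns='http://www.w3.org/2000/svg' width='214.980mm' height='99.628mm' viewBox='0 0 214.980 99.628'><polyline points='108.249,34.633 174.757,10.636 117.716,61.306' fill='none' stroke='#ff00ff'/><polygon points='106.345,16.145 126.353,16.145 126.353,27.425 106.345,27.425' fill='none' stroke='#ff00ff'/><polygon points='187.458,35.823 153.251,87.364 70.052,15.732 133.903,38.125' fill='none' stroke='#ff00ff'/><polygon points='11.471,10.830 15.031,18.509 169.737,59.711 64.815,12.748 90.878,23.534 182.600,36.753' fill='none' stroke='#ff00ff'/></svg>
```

1 u = 1 mm; y_m = 99.628 − y.

[1] `<polyline>` open polyline, #ff00ff→engrave S236 F2627: (108.249,64.995) → (174.757,88.992) → (117.716,38.322)

[2] `<polygon>` rectangle, #ff00ff→engrave S236 F2627: (106.345,83.483) → (126.353,83.483) → (126.353,72.203) → (106.345,72.203) → (106.345,83.483) (closed)

[3] `<polygon>` closed polygon, #ff00ff→engrave S236 F2627: (187.458,63.805) → (153.251,12.264) → (70.052,83.896) → (133.903,61.503) → (187.458,63.805) (closed)

[4] `<polygon>` closed polygon, #ff00ff→engrave S236 F2627: (11.471,88.798) → (15.031,81.119) → (169.737,39.917) → (64.815,86.880) → (90.878,76.094) → (182.600,62.875) → (11.471,88.798) (closed)

; Generated by LaserGRBL
G21
G90
G0 X108.249 Y64.995
M3 S236
G1 X174.757 Y88.992 F2627
G1 X117.716 Y38.322 F2627
M5
G0 X106.345 Y83.483
M3 S236
G1 X126.353 Y83.483 F2627
G1 X126.353 Y72.203 F2627
G1 X106.345 Y72.203 F2627
G1 X106.345 Y83.483 F2627
M5
G0 X187.458 Y63.805
M3 S236
G1 X153.251 Y12.264 F2627
G1 X70.052 Y83.896 F2627
G1 X133.903 Y61.503 F2627
G1 X187.458 Y63.805 F2627
M5
G0 X11.471 Y88.798
M3 S236
G1 X15.031 Y81.119 F2627
G1 X169.737 Y39.917 F2627
G1 X64.815 Y86.880 F2627
G1 X90.878 Y76.094 F2627
G1 X182.600 Y62.875 F2627
G1 X11.471 Y88.798 F2627
M5
G0 X0.000 Y0.000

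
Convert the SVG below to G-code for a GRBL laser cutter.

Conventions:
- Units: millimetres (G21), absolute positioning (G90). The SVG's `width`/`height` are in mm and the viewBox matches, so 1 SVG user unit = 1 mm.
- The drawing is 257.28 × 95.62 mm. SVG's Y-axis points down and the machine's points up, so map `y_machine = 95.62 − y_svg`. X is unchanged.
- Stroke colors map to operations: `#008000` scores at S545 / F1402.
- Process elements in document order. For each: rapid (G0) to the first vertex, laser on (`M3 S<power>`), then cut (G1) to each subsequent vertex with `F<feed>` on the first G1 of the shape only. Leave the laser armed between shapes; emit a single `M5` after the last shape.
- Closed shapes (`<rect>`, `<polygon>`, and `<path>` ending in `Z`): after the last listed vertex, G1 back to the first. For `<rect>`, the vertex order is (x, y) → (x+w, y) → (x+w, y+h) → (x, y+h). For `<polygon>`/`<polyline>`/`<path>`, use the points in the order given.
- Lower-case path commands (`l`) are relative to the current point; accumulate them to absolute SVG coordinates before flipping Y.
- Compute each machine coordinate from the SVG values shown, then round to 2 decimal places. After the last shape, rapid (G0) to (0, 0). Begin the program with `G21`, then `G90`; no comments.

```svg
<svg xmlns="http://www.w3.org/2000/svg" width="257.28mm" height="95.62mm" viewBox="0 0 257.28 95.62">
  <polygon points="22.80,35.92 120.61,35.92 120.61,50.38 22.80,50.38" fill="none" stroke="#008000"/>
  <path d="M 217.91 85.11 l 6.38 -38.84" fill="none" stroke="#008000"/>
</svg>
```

1 u = 1 mm; y_m = 95.62 − y.

[1] `<polygon>` rectangle, #008000→score S545 F1402: (22.80,59.70) → (120.61,59.70) → (120.61,45.24) → (22.80,45.24) → (22.80,59.70) (closed)

[2] `<path>` line segment, #008000→score S545 F1402: (217.91,10.51) → (224.29,49.35)

G21
G90
G0 X22.80 Y59.70
M3 S545
G1 X120.61 Y59.70 F1402
G1 X120.61 Y45.24
G1 X22.80 Y45.24
G1 X22.80 Y59.70
G0 X217.91 Y10.51
M3 S545
G1 X224.29 Y49.35 F1402
M5
G0 X0.00 Y0.00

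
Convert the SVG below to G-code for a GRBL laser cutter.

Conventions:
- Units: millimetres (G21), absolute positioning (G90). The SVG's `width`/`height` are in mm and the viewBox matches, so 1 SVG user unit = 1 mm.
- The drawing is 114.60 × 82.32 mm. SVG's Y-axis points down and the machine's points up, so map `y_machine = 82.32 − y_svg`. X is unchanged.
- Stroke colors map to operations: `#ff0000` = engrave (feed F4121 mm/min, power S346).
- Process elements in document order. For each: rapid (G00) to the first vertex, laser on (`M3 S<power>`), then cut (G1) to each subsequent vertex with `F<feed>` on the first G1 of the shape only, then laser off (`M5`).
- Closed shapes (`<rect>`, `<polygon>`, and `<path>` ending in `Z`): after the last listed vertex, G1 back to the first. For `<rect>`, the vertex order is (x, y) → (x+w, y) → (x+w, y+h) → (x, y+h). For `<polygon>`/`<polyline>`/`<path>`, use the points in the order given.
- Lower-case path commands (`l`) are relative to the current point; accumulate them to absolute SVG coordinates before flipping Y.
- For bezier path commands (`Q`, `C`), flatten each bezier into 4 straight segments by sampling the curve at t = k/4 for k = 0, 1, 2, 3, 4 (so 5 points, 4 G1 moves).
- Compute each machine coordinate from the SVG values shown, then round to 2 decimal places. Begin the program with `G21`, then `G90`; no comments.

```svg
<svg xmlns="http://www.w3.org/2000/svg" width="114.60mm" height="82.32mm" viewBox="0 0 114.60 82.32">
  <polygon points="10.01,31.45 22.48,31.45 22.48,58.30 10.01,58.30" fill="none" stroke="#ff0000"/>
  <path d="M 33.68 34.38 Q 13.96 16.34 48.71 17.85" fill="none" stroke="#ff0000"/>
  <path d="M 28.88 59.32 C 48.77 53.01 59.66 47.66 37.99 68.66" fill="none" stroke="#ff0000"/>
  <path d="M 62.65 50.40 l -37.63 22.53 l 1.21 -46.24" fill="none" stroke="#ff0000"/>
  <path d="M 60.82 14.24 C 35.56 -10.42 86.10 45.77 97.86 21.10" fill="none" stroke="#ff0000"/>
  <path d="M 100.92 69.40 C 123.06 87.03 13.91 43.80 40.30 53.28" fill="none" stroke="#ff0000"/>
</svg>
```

G21
G90
G00 X10.01 Y50.87
M3 S346
G1 X22.48 Y50.87 F4121
G1 X22.48 Y24.02
G1 X10.01 Y24.02
G1 X10.01 Y50.87
M5
G00 X33.68 Y47.94
M3 S346
G1 X27.22 Y55.74 F4121
G1 X27.58 Y61.09
G1 X34.74 Y64.00
G1 X48.71 Y64.47
M5
G00 X28.88 Y23.00
M3 S346
G1 X41.74 Y27.16 F4121
G1 X49.02 Y28.57
G1 X48.51 Y24.87
G1 X37.99 Y13.66
M5
G00 X62.65 Y31.92
M3 S346
G1 X25.02 Y9.39 F4121
G1 X26.23 Y55.63
M5
G00 X60.82 Y68.08
M3 S346
G1 X54.30 Y73.94 F4121
G1 X65.46 Y64.65
G1 X83.56 Y55.35
G1 X97.86 Y61.22
M5
G00 X100.92 Y12.92
M3 S346
G1 X97.08 Y9.33 F4121
G1 X69.02 Y17.92
G1 X41.75 Y28.04
G1 X40.30 Y29.04
M5

1 u = 1 mm; y_m = 82.32 − y.

[1] `<polygon>` rectangle, #ff0000→engrave S346 F4121: (10.01,50.87) → (22.48,50.87) → (22.48,24.02) → (10.01,24.02) → (10.01,50.87) (closed)

[2] `<path>` quadratic bezier, #ff0000→engrave S346 F4121: (33.68,47.94) → (27.22,55.74) → (27.58,61.09) → (34.74,64.00) → (48.71,64.47)

[3] `<path>` cubic bezier, #ff0000→engrave S346 F4121: (28.88,23.00) → (41.74,27.16) → (49.02,28.57) → (48.51,24.87) → (37.99,13.66)

[4] `<path>` open polyline, #ff0000→engrave S346 F4121: (62.65,31.92) → (25.02,9.39) → (26.23,55.63)

[5] `<path>` cubic bezier, #ff0000→engrave S346 F4121: (60.82,68.08) → (54.30,73.94) → (65.46,64.65) → (83.56,55.35) → (97.86,61.22)

[6] `<path>` cubic bezier, #ff0000→engrave S346 F4121: (100.92,12.92) → (97.08,9.33) → (69.02,17.92) → (41.75,28.04) → (40.30,29.04)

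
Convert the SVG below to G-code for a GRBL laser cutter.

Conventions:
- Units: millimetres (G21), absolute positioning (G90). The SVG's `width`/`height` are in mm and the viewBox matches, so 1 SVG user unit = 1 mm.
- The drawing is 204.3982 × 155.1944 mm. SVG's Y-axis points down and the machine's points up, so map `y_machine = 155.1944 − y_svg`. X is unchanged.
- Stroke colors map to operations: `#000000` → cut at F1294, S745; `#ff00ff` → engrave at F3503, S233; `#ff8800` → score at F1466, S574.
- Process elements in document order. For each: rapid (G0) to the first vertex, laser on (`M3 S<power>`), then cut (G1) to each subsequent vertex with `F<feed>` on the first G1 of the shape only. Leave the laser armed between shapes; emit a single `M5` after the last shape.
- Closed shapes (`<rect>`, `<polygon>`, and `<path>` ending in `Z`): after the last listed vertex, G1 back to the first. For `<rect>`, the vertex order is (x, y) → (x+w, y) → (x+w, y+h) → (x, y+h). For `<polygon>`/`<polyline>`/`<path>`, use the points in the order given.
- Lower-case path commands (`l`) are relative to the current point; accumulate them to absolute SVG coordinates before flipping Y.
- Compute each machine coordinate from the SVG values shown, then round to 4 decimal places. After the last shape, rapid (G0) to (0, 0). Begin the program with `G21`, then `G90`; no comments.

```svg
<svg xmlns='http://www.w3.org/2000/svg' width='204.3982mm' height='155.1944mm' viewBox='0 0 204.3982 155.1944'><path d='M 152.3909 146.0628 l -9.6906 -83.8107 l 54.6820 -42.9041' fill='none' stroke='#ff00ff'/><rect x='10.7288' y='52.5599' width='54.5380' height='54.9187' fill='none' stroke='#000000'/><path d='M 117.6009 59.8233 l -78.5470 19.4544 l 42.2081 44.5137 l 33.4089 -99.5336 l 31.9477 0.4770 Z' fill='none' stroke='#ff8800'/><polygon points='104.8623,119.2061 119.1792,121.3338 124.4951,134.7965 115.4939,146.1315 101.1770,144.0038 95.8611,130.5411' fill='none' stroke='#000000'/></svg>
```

G21
G90
G0 X152.3909 Y9.1316
M3 S233
G1 X142.7003 Y92.9423 F3503
G1 X197.3823 Y135.8464
G0 X10.7288 Y102.6345
M3 S745
G1 X65.2668 Y102.6345 F1294
G1 X65.2668 Y47.7158
G1 X10.7288 Y47.7158
G1 X10.7288 Y102.6345
G0 X117.6009 Y95.3711
M3 S574
G1 X39.0539 Y75.9167 F1466
G1 X81.2620 Y31.4030
G1 X114.6709 Y130.9366
G1 X146.6186 Y130.4596
G1 X117.6009 Y95.3711
G0 X104.8623 Y35.9883
M3 S745
G1 X119.1792 Y33.8606 F1294
G1 X124.4951 Y20.3979
G1 X115.4939 Y9.0629
G1 X101.1770 Y11.1906
G1 X95.8611 Y24.6533
G1 X104.8623 Y35.9883
M5
G0 X0.0000 Y0.0000

viewBox `0 0 204.3982 155.1944` with mm width/height → 1 unit = 1 mm. Flip: y_m = 155.1944 − y_svg.

**Shape 1** — `<path>` open polyline, stroke `#ff00ff` → engrave (S233, F3503). Machine vertices: (152.3909,9.1316) → (142.7003,92.9423) → (197.3823,135.8464). Open path.

**Shape 2** — `<rect>` rectangle, stroke `#000000` → cut (S745, F1294). Machine vertices: (10.7288,102.6345) → (65.2668,102.6345) → (65.2668,47.7158) → (10.7288,47.7158) → (10.7288,102.6345). Closed: final G1 returns to the first vertex.

**Shape 3** — `<path>` closed polygon, stroke `#ff8800` → score (S574, F1466). Machine vertices: (117.6009,95.3711) → (39.0539,75.9167) → (81.2620,31.4030) → (114.6709,130.9366) → (146.6186,130.4596) → (117.6009,95.3711). Closed: final G1 returns to the first vertex.

**Shape 4** — `<polygon>` regular polygon, stroke `#000000` → cut (S745, F1294). Machine vertices: (104.8623,35.9883) → (119.1792,33.8606) → (124.4951,20.3979) → (115.4939,9.0629) → (101.1770,11.1906) → (95.8611,24.6533) → (104.8623,35.9883). Closed: final G1 returns to the first vertex.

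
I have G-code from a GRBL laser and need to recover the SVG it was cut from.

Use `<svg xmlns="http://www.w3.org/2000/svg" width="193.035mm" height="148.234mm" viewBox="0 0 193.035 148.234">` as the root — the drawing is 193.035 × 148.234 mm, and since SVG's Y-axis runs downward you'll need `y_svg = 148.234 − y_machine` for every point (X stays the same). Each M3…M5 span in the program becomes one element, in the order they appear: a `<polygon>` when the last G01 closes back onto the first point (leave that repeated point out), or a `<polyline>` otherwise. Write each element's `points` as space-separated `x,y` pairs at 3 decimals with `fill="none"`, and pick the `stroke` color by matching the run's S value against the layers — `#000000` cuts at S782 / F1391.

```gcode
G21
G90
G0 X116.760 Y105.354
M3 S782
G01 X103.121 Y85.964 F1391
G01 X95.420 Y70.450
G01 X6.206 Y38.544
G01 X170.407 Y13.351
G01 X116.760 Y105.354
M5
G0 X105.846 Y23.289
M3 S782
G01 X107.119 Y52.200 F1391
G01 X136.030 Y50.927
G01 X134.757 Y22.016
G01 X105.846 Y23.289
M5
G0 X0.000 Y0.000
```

Machine Y-up, SVG Y-down with viewBox height 148.234, so y_svg = 148.234 − y_machine; X carries over. Every run uses S782, so all elements get stroke `#000000` (cut).

Run 1: The run returns to its start, so emit a `<polygon>` with points (Y-flipped): 116.760,42.880 103.121,62.270 95.420,77.784 6.206,109.690 170.407,134.883.

Run 2: The run returns to its start, so emit a `<polygon>` with points (Y-flipped): 105.846,124.945 107.119,96.034 136.030,97.307 134.757,126.218.

<svg xmlns="http://www.w3.org/2000/svg" width="193.035mm" height="148.234mm" viewBox="0 0 193.035 148.234">
  <polygon points="116.760,42.880 103.121,62.270 95.420,77.784 6.206,109.690 170.407,134.883" fill="none" stroke="#000000"/>
  <polygon points="105.846,124.945 107.119,96.034 136.030,97.307 134.757,126.218" fill="none" stroke="#000000"/>
</svg>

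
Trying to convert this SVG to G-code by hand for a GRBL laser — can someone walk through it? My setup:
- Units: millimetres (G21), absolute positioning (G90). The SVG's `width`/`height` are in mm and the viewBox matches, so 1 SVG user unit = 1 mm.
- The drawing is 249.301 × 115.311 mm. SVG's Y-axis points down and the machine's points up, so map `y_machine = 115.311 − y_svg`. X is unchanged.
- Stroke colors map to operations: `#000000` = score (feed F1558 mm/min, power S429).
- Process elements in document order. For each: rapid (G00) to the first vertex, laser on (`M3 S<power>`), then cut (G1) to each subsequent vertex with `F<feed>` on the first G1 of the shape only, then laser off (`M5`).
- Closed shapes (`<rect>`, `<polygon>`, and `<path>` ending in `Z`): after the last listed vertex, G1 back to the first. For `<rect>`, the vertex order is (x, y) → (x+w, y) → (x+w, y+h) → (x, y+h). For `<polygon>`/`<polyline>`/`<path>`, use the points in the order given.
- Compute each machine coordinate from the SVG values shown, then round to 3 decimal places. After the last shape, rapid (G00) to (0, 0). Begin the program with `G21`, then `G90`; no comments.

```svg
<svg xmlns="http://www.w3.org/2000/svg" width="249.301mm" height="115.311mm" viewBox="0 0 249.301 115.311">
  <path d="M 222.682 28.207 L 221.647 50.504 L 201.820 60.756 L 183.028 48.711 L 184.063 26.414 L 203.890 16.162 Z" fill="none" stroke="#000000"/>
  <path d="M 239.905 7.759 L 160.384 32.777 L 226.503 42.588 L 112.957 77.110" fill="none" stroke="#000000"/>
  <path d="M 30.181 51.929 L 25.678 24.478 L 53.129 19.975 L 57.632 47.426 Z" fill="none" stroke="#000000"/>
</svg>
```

G21
G90
G00 X222.682 Y87.104
M3 S429
G1 X221.647 Y64.807 F1558
G1 X201.820 Y54.555
G1 X183.028 Y66.600
G1 X184.063 Y88.897
G1 X203.890 Y99.149
G1 X222.682 Y87.104
M5
G00 X239.905 Y107.552
M3 S429
G1 X160.384 Y82.534 F1558
G1 X226.503 Y72.723
G1 X112.957 Y38.201
M5
G00 X30.181 Y63.382
M3 S429
G1 X25.678 Y90.833 F1558
G1 X53.129 Y95.336
G1 X57.632 Y67.885
G1 X30.181 Y63.382
M5
G00 X0.000 Y0.000

1 u = 1 mm; y_m = 115.311 − y.

[1] `<path>` regular polygon, #000000→score S429 F1558: (222.682,87.104) → (221.647,64.807) → (201.820,54.555) → (183.028,66.600) → (184.063,88.897) → (203.890,99.149) → (222.682,87.104) (closed)

[2] `<path>` open polyline, #000000→score S429 F1558: (239.905,107.552) → (160.384,82.534) → (226.503,72.723) → (112.957,38.201)

[3] `<path>` regular polygon, #000000→score S429 F1558: (30.181,63.382) → (25.678,90.833) → (53.129,95.336) → (57.632,67.885) → (30.181,63.382) (closed)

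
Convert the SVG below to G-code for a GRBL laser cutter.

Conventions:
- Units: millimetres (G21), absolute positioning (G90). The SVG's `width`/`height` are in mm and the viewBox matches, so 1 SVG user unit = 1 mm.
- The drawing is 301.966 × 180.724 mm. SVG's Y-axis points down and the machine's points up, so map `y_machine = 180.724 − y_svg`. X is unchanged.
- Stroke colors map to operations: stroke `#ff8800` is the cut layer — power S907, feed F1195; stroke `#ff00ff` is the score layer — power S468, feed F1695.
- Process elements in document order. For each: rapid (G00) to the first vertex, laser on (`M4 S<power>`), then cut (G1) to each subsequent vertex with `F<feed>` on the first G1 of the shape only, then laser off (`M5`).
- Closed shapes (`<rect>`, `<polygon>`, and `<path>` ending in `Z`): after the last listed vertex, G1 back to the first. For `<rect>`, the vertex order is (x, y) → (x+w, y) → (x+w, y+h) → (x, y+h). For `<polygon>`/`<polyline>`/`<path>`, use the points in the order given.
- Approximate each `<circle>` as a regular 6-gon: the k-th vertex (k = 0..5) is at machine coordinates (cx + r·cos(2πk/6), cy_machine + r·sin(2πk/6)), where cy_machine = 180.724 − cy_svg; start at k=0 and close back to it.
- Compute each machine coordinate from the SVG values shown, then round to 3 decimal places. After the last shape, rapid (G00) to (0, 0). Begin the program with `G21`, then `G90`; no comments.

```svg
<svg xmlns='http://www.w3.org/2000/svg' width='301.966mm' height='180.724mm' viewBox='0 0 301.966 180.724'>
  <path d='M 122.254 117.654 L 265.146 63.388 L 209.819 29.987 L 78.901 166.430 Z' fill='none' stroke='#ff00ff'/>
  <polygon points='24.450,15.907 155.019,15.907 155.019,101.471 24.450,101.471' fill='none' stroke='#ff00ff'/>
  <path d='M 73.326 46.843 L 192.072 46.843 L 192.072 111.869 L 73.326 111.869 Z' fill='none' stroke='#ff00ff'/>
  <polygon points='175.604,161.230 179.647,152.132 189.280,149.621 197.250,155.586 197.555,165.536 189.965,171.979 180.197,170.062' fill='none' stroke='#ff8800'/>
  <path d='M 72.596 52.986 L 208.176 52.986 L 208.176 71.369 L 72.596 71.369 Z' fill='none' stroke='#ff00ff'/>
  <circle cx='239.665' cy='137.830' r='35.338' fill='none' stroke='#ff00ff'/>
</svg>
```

G21
G90
G00 X122.254 Y63.070
M4 S468
G1 X265.146 Y117.336 F1695
G1 X209.819 Y150.737
G1 X78.901 Y14.294
G1 X122.254 Y63.070
M5
G00 X24.450 Y164.817
M4 S468
G1 X155.019 Y164.817 F1695
G1 X155.019 Y79.253
G1 X24.450 Y79.253
G1 X24.450 Y164.817
M5
G00 X73.326 Y133.881
M4 S468
G1 X192.072 Y133.881 F1695
G1 X192.072 Y68.855
G1 X73.326 Y68.855
G1 X73.326 Y133.881
M5
G00 X175.604 Y19.494
M4 S907
G1 X179.647 Y28.592 F1195
G1 X189.280 Y31.103
G1 X197.250 Y25.138
G1 X197.555 Y15.188
G1 X189.965 Y8.745
G1 X180.197 Y10.662
G1 X175.604 Y19.494
M5
G00 X72.596 Y127.738
M4 S468
G1 X208.176 Y127.738 F1695
G1 X208.176 Y109.355
G1 X72.596 Y109.355
G1 X72.596 Y127.738
M5
G00 X275.003 Y42.894
M4 S468
G1 X257.334 Y73.498 F1695
G1 X221.996 Y73.498
G1 X204.327 Y42.894
G1 X221.996 Y12.290
G1 X257.334 Y12.290
G1 X275.003 Y42.894
M5
G00 X0.000 Y0.000

viewBox `0 0 301.966 180.724` with mm width/height → 1 unit = 1 mm. Flip: y_m = 180.724 − y_svg.

**Shape 1** — `<path>` closed polygon, stroke `#ff00ff` → score (S468, F1695). Machine vertices: (122.254,63.070) → (265.146,117.336) → (209.819,150.737) → (78.901,14.294) → (122.254,63.070). Closed: final G1 returns to the first vertex.

**Shape 2** — `<polygon>` rectangle, stroke `#ff00ff` → score (S468, F1695). Machine vertices: (24.450,164.817) → (155.019,164.817) → (155.019,79.253) → (24.450,79.253) → (24.450,164.817). Closed: final G1 returns to the first vertex.

**Shape 3** — `<path>` rectangle, stroke `#ff00ff` → score (S468, F1695). Machine vertices: (73.326,133.881) → (192.072,133.881) → (192.072,68.855) → (73.326,68.855) → (73.326,133.881). Closed: final G1 returns to the first vertex.

**Shape 4** — `<polygon>` regular polygon, stroke `#ff8800` → cut (S907, F1195). Machine vertices: (175.604,19.494) → (179.647,28.592) → (189.280,31.103) → (197.250,25.138) → (197.555,15.188) → (189.965,8.745) → (180.197,10.662) → (175.604,19.494). Closed: final G1 returns to the first vertex.

**Shape 5** — `<path>` rectangle, stroke `#ff00ff` → score (S468, F1695). Machine vertices: (72.596,127.738) → (208.176,127.738) → (208.176,109.355) → (72.596,109.355) → (72.596,127.738). Closed: final G1 returns to the first vertex.

**Shape 6** — `<circle>` circle, stroke `#ff00ff` → score (S468, F1695). Machine vertices: (275.003,42.894) → (257.334,73.498) → (221.996,73.498) → (204.327,42.894) → (221.996,12.290) → (257.334,12.290) → (275.003,42.894). Closed: final G1 returns to the first vertex.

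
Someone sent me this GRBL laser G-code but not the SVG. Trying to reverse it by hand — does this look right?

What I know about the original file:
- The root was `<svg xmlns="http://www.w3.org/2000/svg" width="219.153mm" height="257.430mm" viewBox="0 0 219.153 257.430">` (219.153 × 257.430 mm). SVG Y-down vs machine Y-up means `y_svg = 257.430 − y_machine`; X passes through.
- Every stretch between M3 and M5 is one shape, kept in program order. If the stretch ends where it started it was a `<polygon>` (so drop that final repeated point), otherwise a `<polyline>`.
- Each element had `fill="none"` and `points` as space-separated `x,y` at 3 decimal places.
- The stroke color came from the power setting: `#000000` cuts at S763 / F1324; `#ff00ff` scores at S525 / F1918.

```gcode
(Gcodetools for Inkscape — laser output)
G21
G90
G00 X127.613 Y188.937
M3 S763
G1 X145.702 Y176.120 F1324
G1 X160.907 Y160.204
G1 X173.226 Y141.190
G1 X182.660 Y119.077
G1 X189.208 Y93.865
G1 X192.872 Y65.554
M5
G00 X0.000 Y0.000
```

<svg xmlns="http://www.w3.org/2000/svg" width="219.153mm" height="257.430mm" viewBox="0 0 219.153 257.430">
  <polyline points="127.613,68.493 145.702,81.310 160.907,97.226 173.226,116.240 182.660,138.353 189.208,163.565 192.872,191.876" fill="none" stroke="#000000"/>
</svg>

Each laser-on run becomes one SVG element. Flip Y back into SVG space with y_svg = 257.430 − y_machine. Every run uses S763, so all elements get stroke `#000000` (cut).

Run 1: The run is open, so emit a `<polyline>` with points (Y-flipped): 127.613,68.493 145.702,81.310 160.907,97.226 173.226,116.240 182.660,138.353 189.208,163.565 192.872,191.876.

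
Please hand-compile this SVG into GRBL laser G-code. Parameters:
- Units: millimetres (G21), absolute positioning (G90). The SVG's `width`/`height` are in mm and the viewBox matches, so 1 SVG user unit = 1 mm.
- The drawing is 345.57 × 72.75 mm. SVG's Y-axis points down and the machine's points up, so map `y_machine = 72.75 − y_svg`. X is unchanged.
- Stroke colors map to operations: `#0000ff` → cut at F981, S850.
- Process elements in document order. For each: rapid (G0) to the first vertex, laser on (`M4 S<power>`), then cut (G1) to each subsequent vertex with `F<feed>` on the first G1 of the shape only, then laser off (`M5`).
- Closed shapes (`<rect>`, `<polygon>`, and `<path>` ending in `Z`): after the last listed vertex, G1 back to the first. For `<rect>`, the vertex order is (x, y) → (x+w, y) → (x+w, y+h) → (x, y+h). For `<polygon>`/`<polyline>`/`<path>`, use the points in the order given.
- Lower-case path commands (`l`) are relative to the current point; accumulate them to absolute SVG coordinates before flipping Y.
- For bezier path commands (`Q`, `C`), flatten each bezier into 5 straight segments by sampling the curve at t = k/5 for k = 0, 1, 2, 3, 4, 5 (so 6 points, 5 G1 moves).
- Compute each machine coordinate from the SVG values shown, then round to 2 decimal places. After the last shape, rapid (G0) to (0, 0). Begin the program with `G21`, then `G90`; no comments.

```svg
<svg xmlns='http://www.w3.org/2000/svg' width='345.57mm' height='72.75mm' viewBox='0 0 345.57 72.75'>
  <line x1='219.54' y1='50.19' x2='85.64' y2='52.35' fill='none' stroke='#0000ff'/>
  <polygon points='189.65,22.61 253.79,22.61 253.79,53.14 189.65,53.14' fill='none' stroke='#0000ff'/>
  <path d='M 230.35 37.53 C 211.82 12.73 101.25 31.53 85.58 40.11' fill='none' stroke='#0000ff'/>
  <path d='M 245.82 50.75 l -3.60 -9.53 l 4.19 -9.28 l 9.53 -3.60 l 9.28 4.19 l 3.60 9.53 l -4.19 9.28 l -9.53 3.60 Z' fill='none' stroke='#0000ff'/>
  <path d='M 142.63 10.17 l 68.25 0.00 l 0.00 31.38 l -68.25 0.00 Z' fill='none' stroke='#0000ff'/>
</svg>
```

G21
G90
G0 X219.54 Y22.56
M4 S850
G1 X85.64 Y20.40 F981
M5
G0 X189.65 Y50.14
M4 S850
G1 X253.79 Y50.14 F981
G1 X253.79 Y19.61
G1 X189.65 Y19.61
G1 X189.65 Y50.14
M5
G0 X230.35 Y35.22
M4 S850
G1 X209.68 Y45.30 F981
G1 X175.90 Y47.50
G1 X137.97 Y44.40
G1 X104.87 Y38.58
G1 X85.58 Y32.64
M5
G0 X245.82 Y22.00
M4 S850
G1 X242.22 Y31.53 F981
G1 X246.41 Y40.81
G1 X255.94 Y44.41
G1 X265.22 Y40.22
G1 X268.82 Y30.69
G1 X264.63 Y21.41
G1 X255.10 Y17.81
G1 X245.82 Y22.00
M5
G0 X142.63 Y62.58
M4 S850
G1 X210.88 Y62.58 F981
G1 X210.88 Y31.20
G1 X142.63 Y31.20
G1 X142.63 Y62.58
M5
G0 X0.00 Y0.00

Since the viewBox matches the mm dimensions, user units are millimetres directly. The only transform is the Y-flip y_m = 72.75 − y_svg.

Shape 1 is a line segment drawn with `<line>`. Its stroke #0000ff means cut at S850, F981. After flipping Y the toolpath is (219.54,22.56) → (85.64,20.40).

Shape 2 is a rectangle drawn with `<polygon>`. Its stroke #0000ff means cut at S850, F981. After flipping Y the toolpath is (189.65,50.14) → (253.79,50.14) → (253.79,19.61) → (189.65,19.61) → (189.65,50.14), returning to the start.

Shape 3 is a cubic bezier drawn with `<path>`. Its stroke #0000ff means cut at S850, F981. After flipping Y the toolpath is (230.35,35.22) → (209.68,45.30) → (175.90,47.50) → (137.97,44.40) → (104.87,38.58) → (85.58,32.64).

Shape 4 is a regular polygon drawn with `<path>`. Its stroke #0000ff means cut at S850, F981. After flipping Y the toolpath is (245.82,22.00) → (242.22,31.53) → (246.41,40.81) → (255.94,44.41) → (265.22,40.22) → (268.82,30.69) → (264.63,21.41) → (255.10,17.81) → (245.82,22.00), returning to the start.

Shape 5 is a rectangle drawn with `<path>`. Its stroke #0000ff means cut at S850, F981. After flipping Y the toolpath is (142.63,62.58) → (210.88,62.58) → (210.88,31.20) → (142.63,31.20) → (142.63,62.58), returning to the start.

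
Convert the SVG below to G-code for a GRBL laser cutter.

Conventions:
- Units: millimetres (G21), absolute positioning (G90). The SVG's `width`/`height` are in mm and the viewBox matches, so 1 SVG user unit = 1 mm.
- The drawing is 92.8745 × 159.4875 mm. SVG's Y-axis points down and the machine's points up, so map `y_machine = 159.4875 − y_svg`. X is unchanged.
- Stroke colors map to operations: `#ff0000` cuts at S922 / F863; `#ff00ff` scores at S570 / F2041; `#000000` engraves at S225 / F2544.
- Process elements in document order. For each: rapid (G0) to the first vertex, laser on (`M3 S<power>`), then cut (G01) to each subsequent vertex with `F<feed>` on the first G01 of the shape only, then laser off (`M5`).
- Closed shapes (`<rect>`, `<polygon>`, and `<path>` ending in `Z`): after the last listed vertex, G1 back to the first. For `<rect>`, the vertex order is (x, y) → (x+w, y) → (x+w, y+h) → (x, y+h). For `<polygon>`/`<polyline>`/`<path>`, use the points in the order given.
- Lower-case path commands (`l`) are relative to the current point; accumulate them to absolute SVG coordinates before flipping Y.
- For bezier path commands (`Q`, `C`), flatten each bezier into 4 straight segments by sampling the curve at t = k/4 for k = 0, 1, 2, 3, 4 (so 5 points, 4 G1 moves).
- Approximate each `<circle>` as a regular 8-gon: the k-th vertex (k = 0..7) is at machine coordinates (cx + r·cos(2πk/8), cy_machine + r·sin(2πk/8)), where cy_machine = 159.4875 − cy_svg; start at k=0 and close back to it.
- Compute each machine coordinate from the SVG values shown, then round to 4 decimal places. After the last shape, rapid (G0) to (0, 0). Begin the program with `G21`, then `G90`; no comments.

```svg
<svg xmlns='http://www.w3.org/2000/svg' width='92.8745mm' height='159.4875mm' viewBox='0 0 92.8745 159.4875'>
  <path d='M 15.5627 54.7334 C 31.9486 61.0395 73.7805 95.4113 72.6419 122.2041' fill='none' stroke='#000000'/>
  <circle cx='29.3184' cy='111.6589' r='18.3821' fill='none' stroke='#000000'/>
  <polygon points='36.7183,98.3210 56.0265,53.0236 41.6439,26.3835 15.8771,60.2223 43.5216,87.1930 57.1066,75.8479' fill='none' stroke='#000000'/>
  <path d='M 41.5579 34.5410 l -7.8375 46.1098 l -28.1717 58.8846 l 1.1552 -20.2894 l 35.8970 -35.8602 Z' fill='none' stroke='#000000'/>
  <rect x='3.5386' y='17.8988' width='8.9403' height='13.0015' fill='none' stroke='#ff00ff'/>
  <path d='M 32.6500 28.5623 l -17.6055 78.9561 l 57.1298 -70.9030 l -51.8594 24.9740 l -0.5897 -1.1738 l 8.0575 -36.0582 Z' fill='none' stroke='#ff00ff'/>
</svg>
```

viewBox `0 0 92.8745 159.4875` with mm width/height → 1 unit = 1 mm. Flip: y_m = 159.4875 − y_svg.

**Shape 1** — `<path>` cubic bezier, stroke `#000000` → engrave (S225, F2544). Control points (SVG): P0=(15.5627,54.7334), P1=(31.9486,61.0395), P2=(73.7805,95.4113), P3=(72.6419,122.2041); sampled at t=k/4. Machine vertices: (15.5627,104.7541) → (31.5542,95.3192) → (50.6740,78.7013) → (66.5079,58.2421) → (72.6419,37.2834). Open path.

**Shape 2** — `<circle>` circle, stroke `#000000` → engrave (S225, F2544). Machine vertices: (47.7005,47.8286) → (42.3165,60.8267) → (29.3184,66.2107) → (16.3203,60.8267) → (10.9363,47.8286) → (16.3203,34.8305) → (29.3184,29.4465) → (42.3165,34.8305) → (47.7005,47.8286). Closed: final G1 returns to the first vertex.

**Shape 3** — `<polygon>` closed polygon, stroke `#000000` → engrave (S225, F2544). Machine vertices: (36.7183,61.1665) → (56.0265,106.4639) → (41.6439,133.1040) → (15.8771,99.2652) → (43.5216,72.2945) → (57.1066,83.6396) → (36.7183,61.1665). Closed: final G1 returns to the first vertex.

**Shape 4** — `<path>` closed polygon, stroke `#000000` → engrave (S225, F2544). Machine vertices: (41.5579,124.9465) → (33.7204,78.8367) → (5.5487,19.9521) → (6.7039,40.2415) → (42.6009,76.1017) → (41.5579,124.9465). Closed: final G1 returns to the first vertex.

**Shape 5** — `<rect>` rectangle, stroke `#ff00ff` → score (S570, F2041). Machine vertices: (3.5386,141.5887) → (12.4789,141.5887) → (12.4789,128.5872) → (3.5386,128.5872) → (3.5386,141.5887). Closed: final G1 returns to the first vertex.

**Shape 6** — `<path>` closed polygon, stroke `#ff00ff` → score (S570, F2041). Machine vertices: (32.6500,130.9252) → (15.0445,51.9691) → (72.1743,122.8721) → (20.3149,97.8981) → (19.7252,99.0719) → (27.7827,135.1301) → (32.6500,130.9252). Closed: final G1 returns to the first vertex.

G21
G90
G0 X15.5627 Y104.7541
M3 S225
G01 X31.5542 Y95.3192 F2544
G01 X50.6740 Y78.7013
G01 X66.5079 Y58.2421
G01 X72.6419 Y37.2834
M5
G0 X47.7005 Y47.8286
M3 S225
G01 X42.3165 Y60.8267 F2544
G01 X29.3184 Y66.2107
G01 X16.3203 Y60.8267
G01 X10.9363 Y47.8286
G01 X16.3203 Y34.8305
G01 X29.3184 Y29.4465
G01 X42.3165 Y34.8305
G01 X47.7005 Y47.8286
M5
G0 X36.7183 Y61.1665
M3 S225
G01 X56.0265 Y106.4639 F2544
G01 X41.6439 Y133.1040
G01 X15.8771 Y99.2652
G01 X43.5216 Y72.2945
G01 X57.1066 Y83.6396
G01 X36.7183 Y61.1665
M5
G0 X41.5579 Y124.9465
M3 S225
G01 X33.7204 Y78.8367 F2544
G01 X5.5487 Y19.9521
G01 X6.7039 Y40.2415
G01 X42.6009 Y76.1017
G01 X41.5579 Y124.9465
M5
G0 X3.5386 Y141.5887
M3 S570
G01 X12.4789 Y141.5887 F2041
G01 X12.4789 Y128.5872
G01 X3.5386 Y128.5872
G01 X3.5386 Y141.5887
M5
G0 X32.6500 Y130.9252
M3 S570
G01 X15.0445 Y51.9691 F2041
G01 X72.1743 Y122.8721
G01 X20.3149 Y97.8981
G01 X19.7252 Y99.0719
G01 X27.7827 Y135.1301
G01 X32.6500 Y130.9252
M5
G0 X0.0000 Y0.0000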